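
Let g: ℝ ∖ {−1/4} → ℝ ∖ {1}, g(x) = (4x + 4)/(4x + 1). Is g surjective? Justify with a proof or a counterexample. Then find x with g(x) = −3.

-7/16

For any y ≠ 1, solving y(4x + 1) = 4x + 4 for x gives a well-defined x ≠ −1/4. So g is surjective.
Solving g(x) = −3: cross-multiplying gives 4x + 4 = −3(4x + 1), which rearranges to 16x = −7, so x = −7/16.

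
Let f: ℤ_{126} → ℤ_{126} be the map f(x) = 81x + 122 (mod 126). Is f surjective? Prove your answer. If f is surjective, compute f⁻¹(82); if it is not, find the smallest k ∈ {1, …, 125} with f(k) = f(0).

14

Since gcd(81, 126) = 9, we have 81x ≡ 0 (mod 9) for all x, so f(x) ≡ 5 (mod 9).
But 0 ≢ 5 (mod 9), so 0 ∈ ℤ_{126} has no preimage. Therefore f is not surjective.
Since f is not surjective, we find the least positive k with f(k) = f(0): this means 81k ≡ 0 (mod 126), i.e. 126 ∣ 81k. Since gcd(81, 126) = 9, dividing through by 9 this holds exactly when 14 ∣ 9k, and as gcd(9, 14) = 1, exactly when 14 ∣ k.
The smallest positive such k is 14.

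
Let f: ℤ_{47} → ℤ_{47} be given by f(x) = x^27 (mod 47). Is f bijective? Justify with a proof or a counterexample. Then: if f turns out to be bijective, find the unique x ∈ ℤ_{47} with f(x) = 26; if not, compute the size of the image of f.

43

Since 47 is prime, the nonzero elements of ℤ_{47} form a cyclic group of order 46.
As gcd(27, 46) = 1, raising to the 27th power is a bijection on this group: if x_1^27 ≡ x_2^27 then (x_1x_2^{−1})^27 = 1, and the only element of order dividing gcd(27, 46) = 1 is 1, so x_1 = x_2.
With f(0) = 0 this makes f injective on all of ℤ_{47}, hence bijective (finite equal-size domain and codomain). In particular f is bijective.
Since f is bijective, we find the preimage of 26. The inverse of x ↦ x^27 on (ℤ_{47})^× is x ↦ x^29, because 27·29 = 783 = 17·46 + 1 ≡ 1 (mod 46) and x^{46} = 1 for x ≠ 0 (Fermat). So f⁻¹(26) = 26^29 mod 47.
Repeated squaring mod 47: 26^1 ≡ 26, 26^2 ≡ 26² = 676 ≡ 18, 26^4 ≡ 18² = 324 ≡ 42, 26^8 ≡ 42² = 1764 ≡ 25, 26^16 ≡ 25² = 625 ≡ 14. Since 29 = 16 + 8 + 4 + 1, 26^29 ≡ 14·25·42·26: 14·25 = 350 ≡ 21, then 21·42 = 882 ≡ 36, then 36·26 = 936 ≡ 43. So 26^29 ≡ 43 (mod 47).
Hence f⁻¹(26) = 43.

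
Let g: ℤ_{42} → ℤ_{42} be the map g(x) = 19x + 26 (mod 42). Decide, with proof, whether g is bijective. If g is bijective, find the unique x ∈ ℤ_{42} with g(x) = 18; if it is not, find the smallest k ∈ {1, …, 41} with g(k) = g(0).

By definition, g is injective if g(x_1) = g(x_2) implies x_1 = x_2.
Suppose g(x_1) = g(x_2) in ℤ_{42}. Then 19x_1 + 26 ≡ 19x_2 + 26 (mod 42), thus 19(x_1 − x_2) ≡ 0 (mod 42).
Since gcd(19, 42) = 1, 19 is invertible modulo 42, so x_1 − x_2 ≡ 0 (mod 42), i.e. x_1 = x_2.
We now compute 19⁻¹ mod 42 explicitly. Euclid's algorithm: 42 = 2·19 + 4, 19 = 4·4 + 3, 4 = 1·3 + 1; back-substituting gives 1 = 31·19 − 14·42, so 19⁻¹ ≡ 31 (mod 42).
Then y ↦ 31(y − 26) is a two-sided inverse to g, so every y ∈ ℤ_{42} has a preimage.
So g is bijective.
Since g is bijective, we compute g⁻¹(18): solve 19x + 26 ≡ 18 (mod 42), i.e. 19x ≡ 34 (mod 42).
Multiplying by 19⁻¹ = 31 gives x ≡ 31·34 = 1054 = 25·42 + 4 ≡ 4 (mod 42).
Check: g(4) = 19·4 + 26 = 102 = 2·42 + 18 ≡ 18 (mod 42).

4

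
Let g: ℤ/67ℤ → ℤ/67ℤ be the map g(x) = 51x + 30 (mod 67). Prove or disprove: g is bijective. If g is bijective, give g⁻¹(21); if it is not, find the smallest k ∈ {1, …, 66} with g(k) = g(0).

Suppose g(u) = g(v) in ℤ/67ℤ. Then 51u + 30 ≡ 51v + 30 (mod 67), therefore 51(u − v) ≡ 0 (mod 67).
Since gcd(51, 67) = 1, 51 is invertible modulo 67, so u − v ≡ 0 (mod 67), i.e. u = v.
We now compute 51⁻¹ mod 67 explicitly. Euclid's algorithm: 67 = 1·51 + 16, 51 = 3·16 + 3, 16 = 5·3 + 1; back-substituting gives 1 = 46·51 − 35·67, so 51⁻¹ ≡ 46 (mod 67).
For any y ∈ ℤ/67ℤ, x = 46(y − 30) mod 67 satisfies g(x) = 51·46(y − 30) + 30 ≡ y (since 51·46 ≡ 1 mod 67). So every y has a preimage.
So g is bijective.
Since g is bijective, we compute g⁻¹(21): solve 51x + 30 ≡ 21 (mod 67), i.e. 51x ≡ 58 (mod 67).
Multiplying by 51⁻¹ = 46 gives x ≡ 46·58 = 2668 = 39·67 + 55 ≡ 55 (mod 67).
Check: g(55) = 51·55 + 30 = 2835 = 42·67 + 21 ≡ 21 (mod 67).

55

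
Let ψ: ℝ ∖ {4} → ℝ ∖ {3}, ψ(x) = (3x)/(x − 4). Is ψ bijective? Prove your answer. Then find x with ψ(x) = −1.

1

Suppose ψ(s) = ψ(t). Cross-multiplying: (3s)(t − 4) = (3t)(s − 4).
Expanding both sides and cancelling the symmetric terms leaves −12·(s − t) = 0. Since −12 ≠ 0, s = t. Therefore ψ is injective.
For any y ≠ 3, solving y(x − 4) = 3x for x gives a well-defined x ≠ 4. So ψ is surjective.
Hence ψ is bijective.
Solving ψ(x) = −1: cross-multiplying gives 3x = −1(x − 4), which rearranges to 4x = 4, so x = 1.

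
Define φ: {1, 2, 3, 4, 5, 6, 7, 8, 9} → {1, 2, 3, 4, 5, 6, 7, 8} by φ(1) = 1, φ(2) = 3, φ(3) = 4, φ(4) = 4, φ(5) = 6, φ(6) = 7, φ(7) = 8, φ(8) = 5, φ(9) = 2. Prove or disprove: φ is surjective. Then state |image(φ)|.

8

Every element of the codomain has a preimage: 1 = φ(1), 2 = φ(9), 3 = φ(2), 4 = φ(3), 5 = φ(8), 6 = φ(5), 7 = φ(6), 8 = φ(7).
Hence φ is surjective.
The image of φ is {1, 2, 3, 4, 5, 6, 7, 8}, which has 8 elements.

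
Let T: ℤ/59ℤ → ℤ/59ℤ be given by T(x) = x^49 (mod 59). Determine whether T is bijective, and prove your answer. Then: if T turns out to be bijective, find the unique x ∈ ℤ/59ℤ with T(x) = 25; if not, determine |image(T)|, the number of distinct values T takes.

7

Since 59 is prime, the nonzero elements of ℤ/59ℤ form a cyclic group of order 58.
As gcd(49, 58) = 1, raising to the 49th power is a bijection on this group: if x_1^49 ≡ x_2^49 then (x_1x_2^{−1})^49 = 1, and the only element of order dividing gcd(49, 58) = 1 is 1, so x_1 = x_2.
With T(0) = 0 this makes T injective on all of ℤ/59ℤ, hence bijective (finite equal-size domain and codomain). In particular T is bijective.
Since T is bijective, we find the preimage of 25. The inverse of x ↦ x^49 on (ℤ/59ℤ)^× is x ↦ x^45, because 49·45 = 2205 = 38·58 + 1 ≡ 1 (mod 58) and x^{58} = 1 for x ≠ 0 (Fermat). So T⁻¹(25) = 25^45 mod 59.
Repeated squaring mod 59: 25^1 ≡ 25, 25^2 ≡ 25² = 625 ≡ 35, 25^4 ≡ 35² = 1225 ≡ 45, 25^8 ≡ 45² = 2025 ≡ 19, 25^16 ≡ 19² = 361 ≡ 7, 25^32 ≡ 7² = 49. Since 45 = 32 + 8 + 4 + 1, 25^45 ≡ 49·19·45·25: 49·19 = 931 ≡ 46, then 46·45 = 2070 ≡ 5, then 5·25 = 125 ≡ 7. So 25^45 ≡ 7 (mod 59).
Hence T⁻¹(25) = 7.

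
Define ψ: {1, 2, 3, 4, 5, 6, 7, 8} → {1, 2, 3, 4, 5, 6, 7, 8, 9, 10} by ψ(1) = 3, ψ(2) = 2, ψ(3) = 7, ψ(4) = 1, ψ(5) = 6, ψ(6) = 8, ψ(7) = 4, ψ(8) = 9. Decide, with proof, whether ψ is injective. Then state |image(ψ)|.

8

The values ψ(1), …, ψ(8) are 3, 2, 7, 1, 6, 8, 4, 9 — all distinct.
So ψ(x_1) = ψ(x_2) only when x_1 = x_2, and ψ is injective.
The image of ψ is {1, 2, 3, 4, 6, 7, 8, 9}, which has 8 elements.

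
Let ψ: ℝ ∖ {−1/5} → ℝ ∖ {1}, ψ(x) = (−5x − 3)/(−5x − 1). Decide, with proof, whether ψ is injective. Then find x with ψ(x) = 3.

0

Suppose ψ(s) = ψ(t). Cross-multiplying: (−5s − 3)(−5t − 1) = (−5t − 3)(−5s − 1).
Expanding both sides and cancelling the symmetric terms leaves −10·(s − t) = 0. Since −10 ≠ 0, s = t. Hence ψ is injective.
Solving ψ(x) = 3: cross-multiplying gives −5x − 3 = 3(−5x − 1), which rearranges to 10x = 0, so x = 0.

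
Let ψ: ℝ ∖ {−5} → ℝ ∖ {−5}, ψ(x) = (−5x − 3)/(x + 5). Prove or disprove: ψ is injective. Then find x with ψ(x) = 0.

-3/5

Suppose ψ(a) = ψ(b). Cross-multiplying: (−5a − 3)(b + 5) = (−5b − 3)(a + 5).
Expanding both sides and cancelling the symmetric terms leaves −22·(a − b) = 0. Since −22 ≠ 0, a = b. Therefore ψ is injective.
Solving ψ(x) = 0: cross-multiplying gives −5x − 3 = 0(x + 5), which rearranges to −5x = 3, so x = −3/5.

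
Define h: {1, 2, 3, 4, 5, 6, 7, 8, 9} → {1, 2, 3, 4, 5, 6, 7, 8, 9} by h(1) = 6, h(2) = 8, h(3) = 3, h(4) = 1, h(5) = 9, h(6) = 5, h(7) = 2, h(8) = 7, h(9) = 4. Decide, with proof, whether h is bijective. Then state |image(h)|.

9

The values 6, 8, 3, 1, 9, 5, 2, 7, 4 are a permutation of {1, 2, 3, 4, 5, 6, 7, 8, 9}: each element appears exactly once.
So h is injective and surjective, hence bijective.
The image of h is {1, 2, 3, 4, 5, 6, 7, 8, 9}, which has 9 elements.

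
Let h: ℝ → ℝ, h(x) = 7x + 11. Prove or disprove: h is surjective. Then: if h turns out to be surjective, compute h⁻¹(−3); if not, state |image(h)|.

-2

For any y ∈ ℝ, x = (y − 11)/7 satisfies h(x) = y.
Thus h is surjective.
Since h is surjective, we compute h⁻¹(−3) = (−3 − 11)/7 = −2.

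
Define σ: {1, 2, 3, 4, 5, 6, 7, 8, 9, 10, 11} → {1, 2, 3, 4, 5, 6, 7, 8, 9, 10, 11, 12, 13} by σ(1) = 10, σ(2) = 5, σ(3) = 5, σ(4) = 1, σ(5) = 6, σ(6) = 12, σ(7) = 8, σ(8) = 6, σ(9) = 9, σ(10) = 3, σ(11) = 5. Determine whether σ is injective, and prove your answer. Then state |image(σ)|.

σ(2) = 5 = σ(3) with 2 ≠ 3, so σ is not injective.
The image of σ is {1, 3, 5, 6, 8, 9, 10, 12}, which has 8 elements.

8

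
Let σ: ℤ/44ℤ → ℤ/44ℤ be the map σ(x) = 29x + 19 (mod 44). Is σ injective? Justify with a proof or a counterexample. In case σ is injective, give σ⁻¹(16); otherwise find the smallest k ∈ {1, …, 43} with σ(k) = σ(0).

If σ(s) = σ(t), then 29s ≡ 29t (mod 44). Because gcd(29, 44) = 1, we may cancel 29 to get s ≡ t (mod 44).
So σ is injective.
We now compute 29⁻¹ mod 44 explicitly. Euclid's algorithm: 44 = 1·29 + 15, 29 = 1·15 + 14, 15 = 1·14 + 1; back-substituting gives 1 = 41·29 − 27·44, so 29⁻¹ ≡ 41 (mod 44).
Since σ is injective, we find σ⁻¹(16): we need 29x ≡ 16 − 19 ≡ 41 (mod 44). Using 29⁻¹ = 41: x ≡ 41·41 = 1681 = 38·44 + 9, so x = 9.
Check: σ(9) = 29·9 + 19 = 280 = 6·44 + 16 ≡ 16 (mod 44).

9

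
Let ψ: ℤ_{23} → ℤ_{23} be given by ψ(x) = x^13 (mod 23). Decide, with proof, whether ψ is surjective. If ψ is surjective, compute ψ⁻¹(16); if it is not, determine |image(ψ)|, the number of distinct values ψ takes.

Since 23 is prime, the nonzero elements of ℤ_{23} form a cyclic group of order 22.
As gcd(13, 22) = 1, raising to the 13th power is a bijection on this group: if x_1^13 ≡ x_2^13 then (x_1x_2^{−1})^13 = 1, and the only element of order dividing gcd(13, 22) = 1 is 1, so x_1 = x_2.
With ψ(0) = 0 this makes ψ injective on all of ℤ_{23}, hence bijective (finite equal-size domain and codomain). In particular ψ is surjective.
Since ψ is surjective, we find the preimage of 16. The inverse of x ↦ x^13 on (ℤ_{23})^× is x ↦ x^17, because 13·17 = 221 = 10·22 + 1 ≡ 1 (mod 22) and x^{22} = 1 for x ≠ 0 (Fermat). So ψ⁻¹(16) = 16^17 mod 23.
Repeated squaring mod 23: 16^1 ≡ 16, 16^2 ≡ 16² = 256 ≡ 3, 16^4 ≡ 3² = 9, 16^8 ≡ 9² = 81 ≡ 12, 16^16 ≡ 12² = 144 ≡ 6. Since 17 = 16 + 1, 16^17 ≡ 6·16: 6·16 = 96 ≡ 4. So 16^17 ≡ 4 (mod 23).
Hence ψ⁻¹(16) = 4.

4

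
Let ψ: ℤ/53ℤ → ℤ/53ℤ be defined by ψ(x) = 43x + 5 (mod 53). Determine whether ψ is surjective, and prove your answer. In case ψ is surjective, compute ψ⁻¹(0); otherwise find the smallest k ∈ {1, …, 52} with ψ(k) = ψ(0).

27

Recall that surjectivity means every element of the codomain has a preimage under ψ.
Since gcd(43, 53) = 1, 43 is invertible modulo 53. Euclid's algorithm: 53 = 1·43 + 10, 43 = 4·10 + 3, 10 = 3·3 + 1; back-substituting gives 1 = 37·43 − 30·53, so 43⁻¹ ≡ 37 (mod 53).
For any y ∈ ℤ/53ℤ, x = 37(y − 5) mod 53 satisfies ψ(x) = 43·37(y − 5) + 5 ≡ y (since 43·37 ≡ 1 mod 53). So every y has a preimage.
Therefore ψ is surjective.
Since ψ is surjective, we compute ψ⁻¹(0): solve 43x + 5 ≡ 0 (mod 53), i.e. 43x ≡ 48 (mod 53).
Multiplying by 43⁻¹ = 37 gives x ≡ 37·48 = 1776 = 33·53 + 27 ≡ 27 (mod 53).
Check: ψ(27) = 43·27 + 5 = 1166 = 22·53 + 0 ≡ 0 (mod 53).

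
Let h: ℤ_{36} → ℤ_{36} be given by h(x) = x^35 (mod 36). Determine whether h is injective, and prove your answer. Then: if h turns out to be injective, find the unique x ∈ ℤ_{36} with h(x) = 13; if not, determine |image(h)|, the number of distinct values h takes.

h(0) = 0^35 = 0.
h(6): Repeated squaring mod 36: 6^1 ≡ 6, 6^2 ≡ 6² = 36 ≡ 0, 6^4 ≡ 0² = 0, 6^8 ≡ 0² = 0, 6^16 ≡ 0² = 0, 6^32 ≡ 0² = 0. Since 35 = 32 + 2 + 1, 6^35 ≡ 0·0·6: 0·0 = 0, then 0·6 = 0. So 6^35 ≡ 0 (mod 36).
So h(0) = h(6) = 0 while 0 ≠ 6, hence h is not injective.
Since h is not injective, we determine |image(h)|. Computing x^35 mod 36 for each x (by repeated squaring, reducing mod 36 at every step), the values h(0), h(1), …, h(35) are: 0, 1, 32, 27, 16, 29, 0, 31, 8, 9, 28, 23, 0, 25, 20, 27, 4, 17, 0, 19, 32, 9, 16, 11, 0, 13, 8, 27, 28, 5, 0, 7, 20, 9, 4, 35.
The distinct values are {0, 1, 4, 5, 7, 8, 9, 11, 13, 16, 17, 19, 20, 23, 25, 27, 28, 29, 31, 32, 35}; there are 21 of them.

21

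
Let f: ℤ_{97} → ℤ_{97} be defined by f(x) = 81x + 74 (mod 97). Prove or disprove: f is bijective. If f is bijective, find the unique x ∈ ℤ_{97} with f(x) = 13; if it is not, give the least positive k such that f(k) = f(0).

By definition, injectivity means: for all x_1, x_2 in the domain, f(x_1) = f(x_2) implies x_1 = x_2.
Suppose f(x_1) = f(x_2) in ℤ_{97}. Then 81x_1 + 74 ≡ 81x_2 + 74 (mod 97), thus 81(x_1 − x_2) ≡ 0 (mod 97).
Since gcd(81, 97) = 1, 81 is invertible modulo 97, hence x_1 − x_2 ≡ 0 (mod 97), i.e. x_1 = x_2.
We now compute 81⁻¹ mod 97 explicitly. Euclid's algorithm: 97 = 1·81 + 16, 81 = 5·16 + 1; back-substituting gives 1 = 6·81 − 5·97, so 81⁻¹ ≡ 6 (mod 97).
Then y ↦ 6(y − 74) is a two-sided inverse to f, so every y ∈ ℤ_{97} has a preimage.
Thus f is bijective.
Since f is bijective, we find f⁻¹(13): we need 81x ≡ 13 − 74 ≡ 36 (mod 97). Using 81⁻¹ = 6: x ≡ 6·36 = 216 = 2·97 + 22, so x = 22.
Check: f(22) = 81·22 + 74 = 1856 = 19·97 + 13 ≡ 13 (mod 97).

22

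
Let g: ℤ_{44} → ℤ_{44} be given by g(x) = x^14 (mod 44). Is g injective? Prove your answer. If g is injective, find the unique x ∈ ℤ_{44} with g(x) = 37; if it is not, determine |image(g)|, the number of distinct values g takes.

12

g(10): Repeated squaring mod 44: 10^1 ≡ 10, 10^2 ≡ 10² = 100 ≡ 12, 10^4 ≡ 12² = 144 ≡ 12, 10^8 ≡ 12² = 144 ≡ 12. Since 14 = 8 + 4 + 2, 10^14 ≡ 12·12·12: 12·12 = 144 ≡ 12, then 12·12 = 144 ≡ 12. So 10^14 ≡ 12 (mod 44).
g(12): Repeated squaring mod 44: 12^1 ≡ 12, 12^2 ≡ 12² = 144 ≡ 12, 12^4 ≡ 12² = 144 ≡ 12, 12^8 ≡ 12² = 144 ≡ 12. Since 14 = 8 + 4 + 2, 12^14 ≡ 12·12·12: 12·12 = 144 ≡ 12, then 12·12 = 144 ≡ 12. So 12^14 ≡ 12 (mod 44).
So g(10) = g(12) = 12 while 10 ≠ 12, so g is not injective.
Since g is not injective, we determine |image(g)|. Computing x^14 mod 44 for each x (by repeated squaring, reducing mod 44 at every step), the values g(0), g(1), …, g(43) are: 0, 1, 16, 37, 36, 9, 20, 25, 4, 5, 12, 33, 12, 5, 4, 25, 20, 9, 36, 37, 16, 1, 0, 1, 16, 37, 36, 9, 20, 25, 4, 5, 12, 33, 12, 5, 4, 25, 20, 9, 36, 37, 16, 1.
The distinct values are {0, 1, 4, 5, 9, 12, 16, 20, 25, 33, 36, 37}; there are 12 of them.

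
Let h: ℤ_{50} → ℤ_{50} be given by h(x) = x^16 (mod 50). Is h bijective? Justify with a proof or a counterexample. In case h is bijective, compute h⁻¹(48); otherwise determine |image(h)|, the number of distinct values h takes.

h(1) = 1^16 = 1.
h(7): Repeated squaring mod 50: 7^1 ≡ 7, 7^2 ≡ 7² = 49, 7^4 ≡ 49² = 2401 ≡ 1, 7^8 ≡ 1² = 1, 7^16 ≡ 1² = 1. So 7^16 ≡ 1 (mod 50).
So h(1) = h(7) = 1 while 1 ≠ 7, therefore h is not injective, hence not bijective.
Since h is not bijective, we determine |image(h)|. Computing x^16 mod 50 for each x (by repeated squaring, reducing mod 50 at every step), the values h(0), h(1), …, h(49) are: 0, 1, 36, 21, 46, 25, 6, 1, 6, 41, 0, 11, 16, 41, 36, 25, 16, 31, 26, 31, 0, 21, 46, 11, 26, 25, 26, 11, 46, 21, 0, 31, 26, 31, 16, 25, 36, 41, 16, 11, 0, 41, 6, 1, 6, 25, 46, 21, 36, 1.
The distinct values are {0, 1, 6, 11, 16, 21, 25, 26, 31, 36, 41, 46}; there are 12 of them.

12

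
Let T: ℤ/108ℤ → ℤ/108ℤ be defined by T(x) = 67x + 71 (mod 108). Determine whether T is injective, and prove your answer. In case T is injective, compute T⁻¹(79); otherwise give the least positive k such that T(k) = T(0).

Suppose T(u) = T(v) in ℤ/108ℤ. Then 67u + 71 ≡ 67v + 71 (mod 108), so 67(u − v) ≡ 0 (mod 108).
Since gcd(67, 108) = 1, 67 is invertible modulo 108, so u − v ≡ 0 (mod 108), i.e. u = v.
So T is injective.
We now compute 67⁻¹ mod 108 explicitly. Euclid's algorithm: 108 = 1·67 + 41, 67 = 1·41 + 26, 41 = 1·26 + 15, 26 = 1·15 + 11, 15 = 1·11 + 4, 11 = 2·4 + 3, 4 = 1·3 + 1; back-substituting gives 1 = 79·67 − 49·108, so 67⁻¹ ≡ 79 (mod 108).
Since T is injective, we find T⁻¹(79): we need 67x ≡ 79 − 71 ≡ 8 (mod 108). Using 67⁻¹ = 79: x ≡ 79·8 = 632 = 5·108 + 92, so x = 92.
Check: T(92) = 67·92 + 71 = 6235 = 57·108 + 79 ≡ 79 (mod 108).

92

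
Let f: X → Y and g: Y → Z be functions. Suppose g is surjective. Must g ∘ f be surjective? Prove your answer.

No. Take X = {1}, Y = Z = {1, 2, 3, 4, 5}, f(1) = 1, and g = identity (surjective).
Then (g ∘ f)(1) = 1, and 5 ∈ Z has no preimage under g ∘ f, so g ∘ f is not surjective.

not surjective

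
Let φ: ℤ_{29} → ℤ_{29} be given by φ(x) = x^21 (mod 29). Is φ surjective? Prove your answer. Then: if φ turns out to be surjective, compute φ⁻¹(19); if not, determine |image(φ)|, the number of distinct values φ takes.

φ(2): Repeated squaring mod 29: 2^1 ≡ 2, 2^2 ≡ 2² = 4, 2^4 ≡ 4² = 16, 2^8 ≡ 16² = 256 ≡ 24, 2^16 ≡ 24² = 576 ≡ 25. Since 21 = 16 + 4 + 1, 2^21 ≡ 25·16·2: 25·16 = 400 ≡ 23, then 23·2 = 46 ≡ 17. So 2^21 ≡ 17 (mod 29).
φ(3): Repeated squaring mod 29: 3^1 ≡ 3, 3^2 ≡ 3² = 9, 3^4 ≡ 9² = 81 ≡ 23, 3^8 ≡ 23² = 529 ≡ 7, 3^16 ≡ 7² = 49 ≡ 20. Since 21 = 16 + 4 + 1, 3^21 ≡ 20·23·3: 20·23 = 460 ≡ 25, then 25·3 = 75 ≡ 17. So 3^21 ≡ 17 (mod 29).
So φ(2) = φ(3) = 17 while 2 ≠ 3, therefore φ is not injective.
A non-injective map from the 29-element set ℤ_{29} to itself takes at most 28 distinct values, so it cannot be surjective. Thus φ is not surjective.
Since φ is not surjective, we determine |image(φ)|. Computing x^21 mod 29 for each x (by repeated squaring, reducing mod 29 at every step), the values φ(0), φ(1), …, φ(28) are: 0, 1, 17, 17, 28, 28, 28, 1, 12, 28, 12, 17, 12, 28, 17, 12, 1, 17, 12, 17, 1, 17, 28, 1, 1, 1, 12, 12, 28.
The distinct values are {0, 1, 12, 17, 28}; there are 5 of them.

5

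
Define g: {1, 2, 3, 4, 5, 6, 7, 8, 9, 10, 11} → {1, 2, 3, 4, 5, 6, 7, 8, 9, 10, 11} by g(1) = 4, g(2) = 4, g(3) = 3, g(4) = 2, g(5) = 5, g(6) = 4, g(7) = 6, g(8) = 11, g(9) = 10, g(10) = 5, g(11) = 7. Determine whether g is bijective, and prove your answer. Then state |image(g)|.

8

g(1) = 4 = g(2) with 1 ≠ 2, so g is not injective, hence not bijective.
The image of g is {2, 3, 4, 5, 6, 7, 10, 11}, which has 8 elements.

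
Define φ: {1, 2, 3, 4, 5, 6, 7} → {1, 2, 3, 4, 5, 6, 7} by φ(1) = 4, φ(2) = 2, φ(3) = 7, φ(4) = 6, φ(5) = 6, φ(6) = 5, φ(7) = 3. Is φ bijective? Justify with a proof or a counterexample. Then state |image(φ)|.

φ(4) = 6 = φ(5) with 4 ≠ 5, so φ is not injective, hence not bijective.
The image of φ is {2, 3, 4, 5, 6, 7}, which has 6 elements.

6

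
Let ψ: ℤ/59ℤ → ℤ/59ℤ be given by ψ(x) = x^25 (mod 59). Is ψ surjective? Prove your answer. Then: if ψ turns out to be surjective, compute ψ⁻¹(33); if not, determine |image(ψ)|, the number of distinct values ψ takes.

8

Since 59 is prime, the nonzero elements of ℤ/59ℤ form a cyclic group of order 58.
As gcd(25, 58) = 1, raising to the 25th power is a bijection on this group: if u^25 ≡ v^25 then (uv^{−1})^25 = 1, and the only element of order dividing gcd(25, 58) = 1 is 1, so u = v.
With ψ(0) = 0 this makes ψ injective on all of ℤ/59ℤ, hence bijective (finite equal-size domain and codomain). In particular ψ is surjective.
Since ψ is surjective, we find the preimage of 33. The inverse of x ↦ x^25 on (ℤ/59ℤ)^× is x ↦ x^7, because 25·7 = 175 = 3·58 + 1 ≡ 1 (mod 58) and x^{58} = 1 for x ≠ 0 (Fermat). So ψ⁻¹(33) = 33^7 mod 59.
Repeated squaring mod 59: 33^1 ≡ 33, 33^2 ≡ 33² = 1089 ≡ 27, 33^4 ≡ 27² = 729 ≡ 21. Since 7 = 4 + 2 + 1, 33^7 ≡ 21·27·33: 21·27 = 567 ≡ 36, then 36·33 = 1188 ≡ 8. So 33^7 ≡ 8 (mod 59).
Hence ψ⁻¹(33) = 8.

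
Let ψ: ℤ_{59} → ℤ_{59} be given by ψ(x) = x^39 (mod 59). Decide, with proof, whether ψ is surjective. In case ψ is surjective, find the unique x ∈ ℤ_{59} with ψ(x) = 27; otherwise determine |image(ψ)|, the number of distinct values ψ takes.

Since 59 is prime, the nonzero elements of ℤ_{59} form a cyclic group of order 58.
As gcd(39, 58) = 1, raising to the 39th power is a bijection on this group: if a^39 ≡ b^39 then (ab^{−1})^39 = 1, and the only element of order dividing gcd(39, 58) = 1 is 1, so a = b.
With ψ(0) = 0 this makes ψ injective on all of ℤ_{59}, hence bijective (finite equal-size domain and codomain). In particular ψ is surjective.
Since ψ is surjective, we find the preimage of 27. The inverse of x ↦ x^39 on (ℤ_{59})^× is x ↦ x^3, because 39·3 = 117 = 2·58 + 1 ≡ 1 (mod 58) and x^{58} = 1 for x ≠ 0 (Fermat). So ψ⁻¹(27) = 27^3 mod 59.
Repeated squaring mod 59: 27^1 ≡ 27, 27^2 ≡ 27² = 729 ≡ 21. Since 3 = 2 + 1, 27^3 ≡ 21·27: 21·27 = 567 ≡ 36. So 27^3 ≡ 36 (mod 59).
Hence ψ⁻¹(27) = 36.

36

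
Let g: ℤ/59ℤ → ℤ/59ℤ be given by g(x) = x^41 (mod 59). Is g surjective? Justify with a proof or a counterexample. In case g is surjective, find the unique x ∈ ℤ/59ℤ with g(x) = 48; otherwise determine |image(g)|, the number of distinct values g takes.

Since 59 is prime, the nonzero elements of ℤ/59ℤ form a cyclic group of order 58.
As gcd(41, 58) = 1, raising to the 41st power is a bijection on this group: if u^41 ≡ v^41 then (uv^{−1})^41 = 1, and the only element of order dividing gcd(41, 58) = 1 is 1, so u = v.
With g(0) = 0 this makes g injective on all of ℤ/59ℤ, hence bijective (finite equal-size domain and codomain). In particular g is surjective.
Since g is surjective, we find the preimage of 48. The inverse of x ↦ x^41 on (ℤ/59ℤ)^× is x ↦ x^17, because 41·17 = 697 = 12·58 + 1 ≡ 1 (mod 58) and x^{58} = 1 for x ≠ 0 (Fermat). So g⁻¹(48) = 48^17 mod 59.
Repeated squaring mod 59: 48^1 ≡ 48, 48^2 ≡ 48² = 2304 ≡ 3, 48^4 ≡ 3² = 9, 48^8 ≡ 9² = 81 ≡ 22, 48^16 ≡ 22² = 484 ≡ 12. Since 17 = 16 + 1, 48^17 ≡ 12·48: 12·48 = 576 ≡ 45. So 48^17 ≡ 45 (mod 59).
Hence g⁻¹(48) = 45.

45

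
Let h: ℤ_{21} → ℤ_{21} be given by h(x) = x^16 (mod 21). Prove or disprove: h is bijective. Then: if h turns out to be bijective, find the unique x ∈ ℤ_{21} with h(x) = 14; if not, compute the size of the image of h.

8

h(2): Repeated squaring mod 21: 2^1 ≡ 2, 2^2 ≡ 2² = 4, 2^4 ≡ 4² = 16, 2^8 ≡ 16² = 256 ≡ 4, 2^16 ≡ 4² = 16. So 2^16 ≡ 16 (mod 21).
h(5): Repeated squaring mod 21: 5^1 ≡ 5, 5^2 ≡ 5² = 25 ≡ 4, 5^4 ≡ 4² = 16, 5^8 ≡ 16² = 256 ≡ 4, 5^16 ≡ 4² = 16. So 5^16 ≡ 16 (mod 21).
So h(2) = h(5) = 16 while 2 ≠ 5, so h is not injective, hence not bijective.
Since h is not bijective, we determine |image(h)|. Computing x^16 mod 21 for each x (by repeated squaring, reducing mod 21 at every step), the values h(0), h(1), …, h(20) are: 0, 1, 16, 18, 4, 16, 15, 7, 1, 9, 4, 4, 9, 1, 7, 15, 16, 4, 18, 16, 1.
The distinct values are {0, 1, 4, 7, 9, 15, 16, 18}; there are 8 of them.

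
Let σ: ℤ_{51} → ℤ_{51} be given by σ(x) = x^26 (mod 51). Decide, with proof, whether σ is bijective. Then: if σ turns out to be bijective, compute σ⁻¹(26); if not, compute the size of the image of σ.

σ(7): Repeated squaring mod 51: 7^1 ≡ 7, 7^2 ≡ 7² = 49, 7^4 ≡ 49² = 2401 ≡ 4, 7^8 ≡ 4² = 16, 7^16 ≡ 16² = 256 ≡ 1. Since 26 = 16 + 8 + 2, 7^26 ≡ 1·16·49: 1·16 = 16, then 16·49 = 784 ≡ 19. So 7^26 ≡ 19 (mod 51).
σ(10): Repeated squaring mod 51: 10^1 ≡ 10, 10^2 ≡ 10² = 100 ≡ 49, 10^4 ≡ 49² = 2401 ≡ 4, 10^8 ≡ 4² = 16, 10^16 ≡ 16² = 256 ≡ 1. Since 26 = 16 + 8 + 2, 10^26 ≡ 1·16·49: 1·16 = 16, then 16·49 = 784 ≡ 19. So 10^26 ≡ 19 (mod 51).
So σ(7) = σ(10) = 19 while 7 ≠ 10, thus σ is not injective, hence not bijective.
Since σ is not bijective, we determine |image(σ)|. Computing x^26 mod 51 for each x (by repeated squaring, reducing mod 51 at every step), the values σ(0), σ(1), …, σ(50) are: 0, 1, 4, 42, 16, 43, 15, 19, 13, 30, 19, 49, 9, 16, 25, 21, 1, 34, 18, 4, 25, 33, 43, 49, 36, 13, 13, 36, 49, 43, 33, 25, 4, 18, 34, 1, 21, 25, 16, 9, 49, 19, 30, 13, 19, 15, 43, 16, 42, 4, 1.
The distinct values are {0, 1, 4, 9, 13, 15, 16, 18, 19, 21, 25, 30, 33, 34, 36, 42, 43, 49}; there are 18 of them.

18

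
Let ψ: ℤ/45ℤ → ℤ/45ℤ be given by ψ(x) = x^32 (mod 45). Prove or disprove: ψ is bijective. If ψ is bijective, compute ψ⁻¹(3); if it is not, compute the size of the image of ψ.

8

ψ(3): Repeated squaring mod 45: 3^1 ≡ 3, 3^2 ≡ 3² = 9, 3^4 ≡ 9² = 81 ≡ 36, 3^8 ≡ 36² = 1296 ≡ 36, 3^16 ≡ 36² = 1296 ≡ 36, 3^32 ≡ 36² = 1296 ≡ 36. So 3^32 ≡ 36 (mod 45).
ψ(6): Repeated squaring mod 45: 6^1 ≡ 6, 6^2 ≡ 6² = 36, 6^4 ≡ 36² = 1296 ≡ 36, 6^8 ≡ 36² = 1296 ≡ 36, 6^16 ≡ 36² = 1296 ≡ 36, 6^32 ≡ 36² = 1296 ≡ 36. So 6^32 ≡ 36 (mod 45).
So ψ(3) = ψ(6) = 36 while 3 ≠ 6, hence ψ is not injective, hence not bijective.
Since ψ is not bijective, we determine |image(ψ)|. Computing x^32 mod 45 for each x (by repeated squaring, reducing mod 45 at every step), the values ψ(0), ψ(1), …, ψ(44) are: 0, 1, 31, 36, 16, 25, 36, 31, 1, 36, 10, 31, 36, 16, 16, 0, 31, 1, 36, 1, 40, 36, 16, 16, 36, 40, 1, 36, 1, 31, 0, 16, 16, 36, 31, 10, 36, 1, 31, 36, 25, 16, 36, 31, 1.
The distinct values are {0, 1, 10, 16, 25, 31, 36, 40}; there are 8 of them.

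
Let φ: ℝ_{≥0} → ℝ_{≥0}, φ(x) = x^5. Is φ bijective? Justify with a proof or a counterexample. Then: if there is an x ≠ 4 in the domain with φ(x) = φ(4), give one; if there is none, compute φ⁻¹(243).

3

On ℝ_{≥0}, x ↦ x^5 is strictly increasing (injective) and for any y ∈ ℝ_{≥0} the 5th root y^{1/5} lies in ℝ_{≥0} (surjective). So φ is bijective.
Since x ↦ x^5 is strictly increasing on ℝ_{≥0}, it is injective there, so no x ≠ 4 in the domain has φ(x) = φ(4). We therefore compute φ⁻¹(243) = 243^{1/5} = 3 (indeed 3^5 = 243).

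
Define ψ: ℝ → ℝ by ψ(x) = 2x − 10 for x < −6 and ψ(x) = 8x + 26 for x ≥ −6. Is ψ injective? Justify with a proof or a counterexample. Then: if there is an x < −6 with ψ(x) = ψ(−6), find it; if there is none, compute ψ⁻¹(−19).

-45/8

Both pieces are strictly increasing (slopes 2 and 8), so each is injective on its own interval.
The left piece maps (−∞, −6) onto (−∞, −22); the right piece maps [−6, ∞) onto [−22, ∞).
These images are disjoint, so no value is attained by both pieces. So ψ is injective.
Because the two images are disjoint, no x < −6 has ψ(x) = ψ(−6), so we compute ψ⁻¹(−19): −19 lies in [−22, ∞), so solve 8x + 26 = −19: x = (−19 − 26)/8 = −45/8.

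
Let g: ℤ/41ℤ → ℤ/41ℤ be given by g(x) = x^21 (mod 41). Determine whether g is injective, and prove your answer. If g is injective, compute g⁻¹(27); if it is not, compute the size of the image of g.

Since 41 is prime, the nonzero elements of ℤ/41ℤ form a cyclic group of order 40.
As gcd(21, 40) = 1, raising to the 21st power is a bijection on this group: if u^21 ≡ v^21 then (uv^{−1})^21 = 1, and the only element of order dividing gcd(21, 40) = 1 is 1, so u = v.
With g(0) = 0 this makes g injective on all of ℤ/41ℤ, hence bijective (finite equal-size domain and codomain). In particular g is injective.
Since g is injective, we find the preimage of 27. The inverse of x ↦ x^21 on (ℤ/41ℤ)^× is x ↦ x^21, because 21·21 = 441 = 11·40 + 1 ≡ 1 (mod 40) and x^{40} = 1 for x ≠ 0 (Fermat). So g⁻¹(27) = 27^21 mod 41.
Repeated squaring mod 41: 27^1 ≡ 27, 27^2 ≡ 27² = 729 ≡ 32, 27^4 ≡ 32² = 1024 ≡ 40, 27^8 ≡ 40² = 1600 ≡ 1, 27^16 ≡ 1² = 1. Since 21 = 16 + 4 + 1, 27^21 ≡ 1·40·27: 1·40 = 40, then 40·27 = 1080 ≡ 14. So 27^21 ≡ 14 (mod 41).
Hence g⁻¹(27) = 14.

14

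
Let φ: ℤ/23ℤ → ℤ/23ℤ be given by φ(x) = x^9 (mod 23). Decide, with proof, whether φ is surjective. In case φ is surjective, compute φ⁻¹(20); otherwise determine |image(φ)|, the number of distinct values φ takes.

10

Since 23 is prime, the nonzero elements of ℤ/23ℤ form a cyclic group of order 22.
As gcd(9, 22) = 1, raising to the 9th power is a bijection on this group: if x_1^9 ≡ x_2^9 then (x_1x_2^{−1})^9 = 1, and the only element of order dividing gcd(9, 22) = 1 is 1, so x_1 = x_2.
With φ(0) = 0 this makes φ injective on all of ℤ/23ℤ, hence bijective (finite equal-size domain and codomain). In particular φ is surjective.
Since φ is surjective, we find the preimage of 20. The inverse of x ↦ x^9 on (ℤ/23ℤ)^× is x ↦ x^5, because 9·5 = 45 = 2·22 + 1 ≡ 1 (mod 22) and x^{22} = 1 for x ≠ 0 (Fermat). So φ⁻¹(20) = 20^5 mod 23.
Repeated squaring mod 23: 20^1 ≡ 20, 20^2 ≡ 20² = 400 ≡ 9, 20^4 ≡ 9² = 81 ≡ 12. Since 5 = 4 + 1, 20^5 ≡ 12·20: 12·20 = 240 ≡ 10. So 20^5 ≡ 10 (mod 23).
Hence φ⁻¹(20) = 10.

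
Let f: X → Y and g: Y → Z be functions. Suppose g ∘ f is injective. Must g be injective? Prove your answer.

not injective

No. Take X = {0}, Y = {0, 1, 2}, Z = {0, 1, 2}, f(a) = a for each a ∈ X, and g(b) = 1 if b ∈ {1, 2} else g(b) = b.
Then g ∘ f = f is injective (X ⊂ Y and f is the inclusion), but g(1) = g(2) = 1 with 1 ≠ 2, so g is not injective.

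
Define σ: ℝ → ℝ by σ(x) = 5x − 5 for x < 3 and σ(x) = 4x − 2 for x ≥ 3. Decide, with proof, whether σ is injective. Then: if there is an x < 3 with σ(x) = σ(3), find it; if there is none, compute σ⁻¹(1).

Both pieces are strictly increasing (slopes 5 and 4), so each is injective on its own interval.
The left piece maps (−∞, 3) onto (−∞, 10); the right piece maps [3, ∞) onto [10, ∞).
These images are disjoint, so no value is attained by both pieces. Therefore σ is injective.
Because the two images are disjoint, no x < 3 has σ(x) = σ(3), so we compute σ⁻¹(1): 1 lies in (−∞, 10), so solve 5x − 5 = 1: x = (1 + 5)/5 = 6/5.

6/5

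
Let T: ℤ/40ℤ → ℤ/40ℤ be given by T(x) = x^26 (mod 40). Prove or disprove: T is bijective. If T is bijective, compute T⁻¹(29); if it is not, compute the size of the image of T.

T(4): Repeated squaring mod 40: 4^1 ≡ 4, 4^2 ≡ 4² = 16, 4^4 ≡ 16² = 256 ≡ 16, 4^8 ≡ 16² = 256 ≡ 16, 4^16 ≡ 16² = 256 ≡ 16. Since 26 = 16 + 8 + 2, 4^26 ≡ 16·16·16: 16·16 = 256 ≡ 16, then 16·16 = 256 ≡ 16. So 4^26 ≡ 16 (mod 40).
T(6): Repeated squaring mod 40: 6^1 ≡ 6, 6^2 ≡ 6² = 36, 6^4 ≡ 36² = 1296 ≡ 16, 6^8 ≡ 16² = 256 ≡ 16, 6^16 ≡ 16² = 256 ≡ 16. Since 26 = 16 + 8 + 2, 6^26 ≡ 16·16·36: 16·16 = 256 ≡ 16, then 16·36 = 576 ≡ 16. So 6^26 ≡ 16 (mod 40).
So T(4) = T(6) = 16 while 4 ≠ 6, thus T is not injective, hence not bijective.
Since T is not bijective, we determine |image(T)|. Computing x^26 mod 40 for each x (by repeated squaring, reducing mod 40 at every step), the values T(0), T(1), …, T(39) are: 0, 1, 24, 9, 16, 25, 16, 9, 24, 1, 0, 1, 24, 9, 16, 25, 16, 9, 24, 1, 0, 1, 24, 9, 16, 25, 16, 9, 24, 1, 0, 1, 24, 9, 16, 25, 16, 9, 24, 1.
The distinct values are {0, 1, 9, 16, 24, 25}; there are 6 of them.

6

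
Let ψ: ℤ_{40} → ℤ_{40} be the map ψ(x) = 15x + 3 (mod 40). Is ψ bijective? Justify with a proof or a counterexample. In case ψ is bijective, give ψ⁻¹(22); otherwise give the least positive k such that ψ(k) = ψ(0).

We have gcd(15, 40) = 5 > 1. Taking s = 0 and t = 8: ψ(0) = 3 and ψ(8) = 15·8 + 3 = 123 ≡ 3 (mod 40).
So ψ(0) = ψ(8) while 0 ≠ 8, therefore ψ is not injective, hence not bijective.
Since ψ is not bijective, we find the least positive k with ψ(k) = ψ(0): this means 15k ≡ 0 (mod 40), i.e. 40 ∣ 15k. Since gcd(15, 40) = 5, dividing through by 5 this holds exactly when 8 ∣ 3k, and as gcd(3, 8) = 1, exactly when 8 ∣ k.
The smallest positive such k is 8.

8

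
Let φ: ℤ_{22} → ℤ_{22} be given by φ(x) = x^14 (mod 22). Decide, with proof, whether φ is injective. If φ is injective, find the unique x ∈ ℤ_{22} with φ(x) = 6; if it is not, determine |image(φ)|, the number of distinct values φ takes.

12

φ(10): Repeated squaring mod 22: 10^1 ≡ 10, 10^2 ≡ 10² = 100 ≡ 12, 10^4 ≡ 12² = 144 ≡ 12, 10^8 ≡ 12² = 144 ≡ 12. Since 14 = 8 + 4 + 2, 10^14 ≡ 12·12·12: 12·12 = 144 ≡ 12, then 12·12 = 144 ≡ 12. So 10^14 ≡ 12 (mod 22).
φ(12): Repeated squaring mod 22: 12^1 ≡ 12, 12^2 ≡ 12² = 144 ≡ 12, 12^4 ≡ 12² = 144 ≡ 12, 12^8 ≡ 12² = 144 ≡ 12. Since 14 = 8 + 4 + 2, 12^14 ≡ 12·12·12: 12·12 = 144 ≡ 12, then 12·12 = 144 ≡ 12. So 12^14 ≡ 12 (mod 22).
So φ(10) = φ(12) = 12 while 10 ≠ 12, hence φ is not injective.
Since φ is not injective, we determine |image(φ)|. Computing x^14 mod 22 for each x (by repeated squaring, reducing mod 22 at every step), the values φ(0), φ(1), …, φ(21) are: 0, 1, 16, 15, 14, 9, 20, 3, 4, 5, 12, 11, 12, 5, 4, 3, 20, 9, 14, 15, 16, 1.
The distinct values are {0, 1, 3, 4, 5, 9, 11, 12, 14, 15, 16, 20}; there are 12 of them.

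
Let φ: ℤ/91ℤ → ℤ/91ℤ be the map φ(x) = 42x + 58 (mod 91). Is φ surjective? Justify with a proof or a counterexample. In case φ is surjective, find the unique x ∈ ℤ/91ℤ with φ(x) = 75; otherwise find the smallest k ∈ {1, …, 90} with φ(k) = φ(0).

Since gcd(42, 91) = 7, we have 42x ≡ 0 (mod 7) for all x, so φ(x) ≡ 2 (mod 7).
But 0 ≢ 2 (mod 7), so 0 ∈ ℤ/91ℤ has no preimage. So φ is not surjective.
Since φ is not surjective, we find the least positive k with φ(k) = φ(0): this means 42k ≡ 0 (mod 91), i.e. 91 ∣ 42k. Since gcd(42, 91) = 7, dividing through by 7 this holds exactly when 13 ∣ 6k, and as gcd(6, 13) = 1, exactly when 13 ∣ k.
The smallest positive such k is 13.

13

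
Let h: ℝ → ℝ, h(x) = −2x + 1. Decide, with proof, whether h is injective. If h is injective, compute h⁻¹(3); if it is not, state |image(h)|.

-1

By definition, h is injective if h(u) = h(v) implies u = v.
Suppose h(u) = h(v). Then −2u + 1 = −2v + 1, so −2u = −2v, so u = v.
So h is injective.
Since h is injective, we compute h⁻¹(3) = (3 − 1)/(−2) = −1.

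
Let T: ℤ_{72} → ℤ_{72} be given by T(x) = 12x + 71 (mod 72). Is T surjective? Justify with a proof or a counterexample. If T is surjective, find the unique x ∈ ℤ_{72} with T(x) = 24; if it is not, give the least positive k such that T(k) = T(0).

6

Since gcd(12, 72) = 12, we have 12x ≡ 0 (mod 12) for all x, so T(x) ≡ 11 (mod 12).
But 0 ≢ 11 (mod 12), so 0 ∈ ℤ_{72} has no preimage. Hence T is not surjective.
Since T is not surjective, we find the least positive k with T(k) = T(0): this means 12k ≡ 0 (mod 72), i.e. 72 ∣ 12k. Since gcd(12, 72) = 12, dividing through by 12 this holds exactly when 6 ∣ k.
The smallest positive such k is 6.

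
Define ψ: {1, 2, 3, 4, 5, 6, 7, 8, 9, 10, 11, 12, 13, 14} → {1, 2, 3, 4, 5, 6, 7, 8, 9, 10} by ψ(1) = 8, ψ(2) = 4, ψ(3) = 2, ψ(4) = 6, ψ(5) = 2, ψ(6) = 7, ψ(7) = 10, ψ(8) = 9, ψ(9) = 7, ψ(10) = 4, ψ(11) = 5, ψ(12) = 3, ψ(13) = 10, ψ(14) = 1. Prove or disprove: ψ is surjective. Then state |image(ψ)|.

Every element of the codomain has a preimage: 1 = ψ(14), 2 = ψ(3), 3 = ψ(12), 4 = ψ(2), 5 = ψ(11), 6 = ψ(4), 7 = ψ(6), 8 = ψ(1), 9 = ψ(8), 10 = ψ(7).
Thus ψ is surjective.
The image of ψ is {1, 2, 3, 4, 5, 6, 7, 8, 9, 10}, which has 10 elements.

10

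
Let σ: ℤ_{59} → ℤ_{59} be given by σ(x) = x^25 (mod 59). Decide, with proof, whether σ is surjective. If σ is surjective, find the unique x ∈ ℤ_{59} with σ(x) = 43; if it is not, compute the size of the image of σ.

30

Since 59 is prime, the nonzero elements of ℤ_{59} form a cyclic group of order 58.
As gcd(25, 58) = 1, raising to the 25th power is a bijection on this group: if x_1^25 ≡ x_2^25 then (x_1x_2^{−1})^25 = 1, and the only element of order dividing gcd(25, 58) = 1 is 1, so x_1 = x_2.
With σ(0) = 0 this makes σ injective on all of ℤ_{59}, hence bijective (finite equal-size domain and codomain). In particular σ is surjective.
Since σ is surjective, we find the preimage of 43. The inverse of x ↦ x^25 on (ℤ_{59})^× is x ↦ x^7, because 25·7 = 175 = 3·58 + 1 ≡ 1 (mod 58) and x^{58} = 1 for x ≠ 0 (Fermat). So σ⁻¹(43) = 43^7 mod 59.
Repeated squaring mod 59: 43^1 ≡ 43, 43^2 ≡ 43² = 1849 ≡ 20, 43^4 ≡ 20² = 400 ≡ 46. Since 7 = 4 + 2 + 1, 43^7 ≡ 46·20·43: 46·20 = 920 ≡ 35, then 35·43 = 1505 ≡ 30. So 43^7 ≡ 30 (mod 59).
Hence σ⁻¹(43) = 30.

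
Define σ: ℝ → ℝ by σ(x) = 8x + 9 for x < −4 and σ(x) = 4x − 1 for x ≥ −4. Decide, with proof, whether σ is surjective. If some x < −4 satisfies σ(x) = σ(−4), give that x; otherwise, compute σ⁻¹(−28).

-37/8

Both pieces are strictly increasing (slopes 8 and 4), so each is injective on its own interval.
The left piece maps (−∞, −4) onto (−∞, −23); the right piece maps [−4, ∞) onto [−17, ∞).
The union (−∞, −23) ∪ [−17, ∞) omits the interval between −23 and −17; in particular −23 has no preimage. So σ is not surjective.
Because the two images are disjoint, no x < −4 has σ(x) = σ(−4), so we compute σ⁻¹(−28): −28 lies in (−∞, −23), so solve 8x + 9 = −28: x = (−28 − 9)/8 = −37/8.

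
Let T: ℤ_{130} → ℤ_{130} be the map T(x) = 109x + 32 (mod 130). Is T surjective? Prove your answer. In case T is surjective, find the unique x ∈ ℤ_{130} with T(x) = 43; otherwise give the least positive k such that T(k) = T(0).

49

Recall: T is surjective if every y in the codomain equals T(x) for some x in the domain.
Since gcd(109, 130) = 1, 109 is invertible modulo 130. Euclid's algorithm: 130 = 1·109 + 21, 109 = 5·21 + 4, 21 = 5·4 + 1; back-substituting gives 1 = 99·109 − 83·130, so 109⁻¹ ≡ 99 (mod 130).
Then y ↦ 99(y − 32) is a two-sided inverse to T, so every y ∈ ℤ_{130} has a preimage.
So T is surjective.
Since T is surjective, we compute T⁻¹(43): solve 109x + 32 ≡ 43 (mod 130), i.e. 109x ≡ 11 (mod 130).
Multiplying by 109⁻¹ = 99 gives x ≡ 99·11 = 1089 = 8·130 + 49 ≡ 49 (mod 130).
Check: T(49) = 109·49 + 32 = 5373 = 41·130 + 43 ≡ 43 (mod 130).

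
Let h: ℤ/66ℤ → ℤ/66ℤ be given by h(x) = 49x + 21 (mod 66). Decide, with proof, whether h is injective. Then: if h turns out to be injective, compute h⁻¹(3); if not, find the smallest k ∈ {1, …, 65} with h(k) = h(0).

If h(u) = h(v), then 49u ≡ 49v (mod 66). Because gcd(49, 66) = 1, we may cancel 49 to get u ≡ v (mod 66).
So h is injective.
We now compute 49⁻¹ mod 66 explicitly. Euclid's algorithm: 66 = 1·49 + 17, 49 = 2·17 + 15, 17 = 1·15 + 2, 15 = 7·2 + 1; back-substituting gives 1 = 31·49 − 23·66, so 49⁻¹ ≡ 31 (mod 66).
Since h is injective, we compute h⁻¹(3): solve 49x + 21 ≡ 3 (mod 66), i.e. 49x ≡ 48 (mod 66).
Multiplying by 49⁻¹ = 31 gives x ≡ 31·48 = 1488 = 22·66 + 36 ≡ 36 (mod 66).
Check: h(36) = 49·36 + 21 = 1785 = 27·66 + 3 ≡ 3 (mod 66).

36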